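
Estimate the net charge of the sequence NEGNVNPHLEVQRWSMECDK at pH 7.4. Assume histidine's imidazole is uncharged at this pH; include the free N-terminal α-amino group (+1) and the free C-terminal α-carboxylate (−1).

At pH ~7.4 the Lys and Arg side chains are protonated (+1), the Asp and Glu side chains are deprotonated (−1), and with His taken as neutral all other side chains carry no charge.
Positive (K, R): R13, K20 → +2.
Negative (D, E): E2, E10, E17, D19 → −4.
The N-terminus (+1) and C-terminus (−1) cancel.
Net charge = (+2) + (−4) = −2.

-2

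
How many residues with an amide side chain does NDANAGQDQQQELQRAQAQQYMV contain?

Asparagine (N) and glutamine (Q) have uncharged amide side chains.
Matching residues: N1, N4, Q7, Q9, Q10, Q11, Q14, Q17, Q19, Q20.

10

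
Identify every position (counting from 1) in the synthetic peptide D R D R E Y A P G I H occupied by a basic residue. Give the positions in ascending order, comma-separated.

2, 4, 11

K, R, and H are the three residues with basic side chains (ε-amine, guanidinium, and imidazole respectively).
Matching residues: R2, R4, H11.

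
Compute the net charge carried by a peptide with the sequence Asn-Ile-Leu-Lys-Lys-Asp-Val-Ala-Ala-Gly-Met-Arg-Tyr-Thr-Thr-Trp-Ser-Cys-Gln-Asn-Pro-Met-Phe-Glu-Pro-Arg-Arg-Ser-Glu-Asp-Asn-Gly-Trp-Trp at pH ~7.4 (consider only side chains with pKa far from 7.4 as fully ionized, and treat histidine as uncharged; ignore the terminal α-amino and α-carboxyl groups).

+1

The side chains ionized at physiological pH are Lys/Arg (+1) and Asp/Glu (−1); with His treated as neutral, nothing else contributes.
Positive (K, R): Lys4, Lys5, Arg12, Arg26, Arg27 → +5.
Negative (D, E): Asp6, Glu24, Glu29, Asp30 → −4.
Net charge = (+5) + (−4) = +1.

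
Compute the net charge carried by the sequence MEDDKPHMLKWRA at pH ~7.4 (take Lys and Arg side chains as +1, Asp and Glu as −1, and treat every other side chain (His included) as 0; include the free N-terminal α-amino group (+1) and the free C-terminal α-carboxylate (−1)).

Positive (K, R): K5, K10, R12 → +3.
Negative (D, E): E2, D3, D4 → −3.
The N-terminus (+1) and C-terminus (−1) cancel.
Net charge = (+3) + (−3) = 0.

0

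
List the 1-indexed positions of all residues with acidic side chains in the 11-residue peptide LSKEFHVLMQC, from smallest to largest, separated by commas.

Only D (aspartate) and E (glutamate) carry a side-chain carboxylic acid.
Matching residues: E4.

4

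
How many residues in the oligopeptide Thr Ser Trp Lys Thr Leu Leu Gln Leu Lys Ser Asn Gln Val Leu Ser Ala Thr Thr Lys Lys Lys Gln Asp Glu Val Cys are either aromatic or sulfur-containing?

2

Aromatic: F, W, Y. Sulfur-containing: C, M.
Aromatic residues here: Trp3 (1).
Sulfur-containing residues here: Cys27 (1).
The two groups share no amino acid, so total = 1 + 1 = 2.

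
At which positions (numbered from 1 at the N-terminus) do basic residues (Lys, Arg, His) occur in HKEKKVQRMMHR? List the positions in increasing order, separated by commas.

Matching residues: H1, K2, K4, K5, R8, H11, R12.

1, 2, 4, 5, 8, 11, 12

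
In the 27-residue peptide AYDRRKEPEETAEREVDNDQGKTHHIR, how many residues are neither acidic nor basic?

Acidic: D, E. Basic: K, R, H. All other residues are neither.
Matching residues: A1, Y2, P8, T11, A12, V16, N18, Q20, G21, T23, I26.

11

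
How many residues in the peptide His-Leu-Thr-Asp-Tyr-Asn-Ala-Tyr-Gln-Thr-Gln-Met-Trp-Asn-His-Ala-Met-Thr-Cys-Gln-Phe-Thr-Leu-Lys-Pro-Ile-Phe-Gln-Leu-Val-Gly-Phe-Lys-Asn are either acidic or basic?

Acidic: D, E. Basic: H, K, R.
Acidic residues here: Asp4 (1).
Basic residues here: His1, His15, Lys24, Lys33 (4).
The two groups share no amino acid, so total = 1 + 4 = 5.

5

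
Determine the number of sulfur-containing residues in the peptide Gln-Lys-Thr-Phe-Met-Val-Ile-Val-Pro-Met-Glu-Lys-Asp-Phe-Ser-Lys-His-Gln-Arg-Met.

The sulfur-bearing residues are cysteine (–SH) and methionine (–S–CH₃).
Matching residues: Met5, Met10, Met20.

3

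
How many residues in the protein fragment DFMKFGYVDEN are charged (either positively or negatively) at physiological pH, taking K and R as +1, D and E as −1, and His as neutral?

4

Charged side chains at pH ~7.4: K, R (positive); D, E (negative).
Matching residues: D1, K4, D9, E10.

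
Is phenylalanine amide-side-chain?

Asparagine (N) and glutamine (Q) have uncharged amide side chains.
Phenylalanine is not in this group.

No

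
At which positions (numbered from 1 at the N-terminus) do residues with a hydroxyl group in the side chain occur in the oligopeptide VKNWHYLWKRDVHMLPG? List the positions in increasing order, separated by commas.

6

Serine (S), threonine (T), and tyrosine (Y) each carry a hydroxyl group on the side chain.
Matching residues: Y6.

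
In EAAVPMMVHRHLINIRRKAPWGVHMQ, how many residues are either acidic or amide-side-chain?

Acidic: D, E. Amide-side-chain: N, Q.
Acidic residues here: E1 (1).
Amide-side-chain residues here: N14, Q26 (2).
The two groups share no amino acid, so total = 1 + 2 = 3.

3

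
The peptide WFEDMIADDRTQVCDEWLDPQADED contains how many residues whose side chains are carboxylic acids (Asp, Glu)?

10

Matching residues: E3, D4, D8, D9, D15, E16, D19, D23, E24, D25.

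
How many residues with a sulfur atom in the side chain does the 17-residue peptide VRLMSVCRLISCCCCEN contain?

6

Only Cys (C) and Met (M) have a sulfur atom in the side chain.
Matching residues: M4, C7, C12, C13, C14, C15.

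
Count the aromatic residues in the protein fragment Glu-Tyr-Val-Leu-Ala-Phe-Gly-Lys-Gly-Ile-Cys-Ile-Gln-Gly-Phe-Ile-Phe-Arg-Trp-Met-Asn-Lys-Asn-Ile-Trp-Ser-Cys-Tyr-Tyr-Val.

8

Phenylalanine (F), tryptophan (W), and tyrosine (Y) have aromatic ring side chains.
Matching residues: Tyr2, Phe6, Phe15, Phe17, Trp19, Trp25, Tyr28, Tyr29.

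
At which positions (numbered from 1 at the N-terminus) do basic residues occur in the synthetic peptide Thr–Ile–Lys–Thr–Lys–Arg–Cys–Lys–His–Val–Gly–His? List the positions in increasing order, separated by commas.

3, 5, 6, 8, 9, 12

K, R, and H are the three residues with basic side chains (ε-amine, guanidinium, and imidazole respectively).
Matching residues: Lys3, Lys5, Arg6, Lys8, His9, His12.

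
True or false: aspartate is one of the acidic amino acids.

The acidic residues are Asp (D) and Glu (E), whose side chains end in a carboxylate group.
Aspartate is in this group.

True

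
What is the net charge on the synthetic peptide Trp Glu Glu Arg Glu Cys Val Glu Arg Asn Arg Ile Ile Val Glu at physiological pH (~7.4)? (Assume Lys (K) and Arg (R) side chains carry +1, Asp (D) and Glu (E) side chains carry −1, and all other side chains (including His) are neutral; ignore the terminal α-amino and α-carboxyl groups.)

-2

Positive (K, R): Arg4, Arg9, Arg11 → +3.
Negative (D, E): Glu2, Glu3, Glu5, Glu8, Glu15 → −5.
Net charge = (+3) + (−5) = −2.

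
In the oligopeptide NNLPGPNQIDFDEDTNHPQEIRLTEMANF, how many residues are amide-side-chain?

Asparagine (N) and glutamine (Q) have uncharged amide side chains.
Matching residues: N1, N2, N7, Q8, N16, Q19, N28.

7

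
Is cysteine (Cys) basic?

No

The basic amino acids are Lys (K), Arg (R), and His (H).
Cysteine is not in this group.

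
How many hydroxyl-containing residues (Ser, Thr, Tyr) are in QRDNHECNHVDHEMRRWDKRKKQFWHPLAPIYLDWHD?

Matching residues: Y32.

1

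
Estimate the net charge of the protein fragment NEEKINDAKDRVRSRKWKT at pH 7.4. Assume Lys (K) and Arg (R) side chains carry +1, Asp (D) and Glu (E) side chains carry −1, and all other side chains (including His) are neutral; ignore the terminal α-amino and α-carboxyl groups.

Positive (K, R): K4, K9, R11, R13, R15, K16, K18 → +7.
Negative (D, E): E2, E3, D7, D10 → −4.
Net charge = (+7) + (−4) = +3.

+3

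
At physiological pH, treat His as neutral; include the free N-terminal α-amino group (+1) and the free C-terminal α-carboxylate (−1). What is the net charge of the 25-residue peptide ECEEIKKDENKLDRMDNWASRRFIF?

At pH ~7.4 the Lys and Arg side chains are protonated (+1), the Asp and Glu side chains are deprotonated (−1), and with His taken as neutral all other side chains carry no charge.
Positive (K, R): K6, K7, K11, R14, R21, R22 → +6.
Negative (D, E): E1, E3, E4, D8, E9, D13, D16 → −7.
The N-terminus (+1) and C-terminus (−1) cancel.
Net charge = (+6) + (−7) = −1.

-1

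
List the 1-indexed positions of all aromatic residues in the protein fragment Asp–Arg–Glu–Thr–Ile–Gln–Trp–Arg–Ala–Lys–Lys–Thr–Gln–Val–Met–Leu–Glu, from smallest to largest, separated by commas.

7

The aromatic amino acids are Phe (F, benzyl), Trp (W, indole), and Tyr (Y, phenol).
Matching residues: Trp7.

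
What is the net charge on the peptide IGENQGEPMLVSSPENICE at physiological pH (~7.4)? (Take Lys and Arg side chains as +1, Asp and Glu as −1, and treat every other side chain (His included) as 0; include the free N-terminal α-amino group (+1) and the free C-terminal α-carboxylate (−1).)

Positive (K, R): none → +0.
Negative (D, E): E3, E7, E15, E19 → −4.
The N-terminus (+1) and C-terminus (−1) cancel.
Net charge = (+0) + (−4) = −4.

-4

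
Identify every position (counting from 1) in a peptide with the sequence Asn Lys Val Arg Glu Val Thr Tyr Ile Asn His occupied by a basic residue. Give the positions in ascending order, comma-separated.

Matching residues: Lys2, Arg4, His11.

2, 4, 11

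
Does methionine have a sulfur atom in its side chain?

Only Cys (C) and Met (M) have a sulfur atom in the side chain.
Methionine is in this group.

Yes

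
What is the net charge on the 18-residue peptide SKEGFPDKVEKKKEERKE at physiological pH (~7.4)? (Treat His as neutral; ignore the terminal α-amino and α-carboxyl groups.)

+1

Near pH 7.4, K and R contribute +1 each, D and E contribute −1 each, and every other side chain (His included, as stated) is uncharged.
Positive (K, R): K2, K8, K11, K12, K13, R16, K17 → +7.
Negative (D, E): E3, D7, E10, E14, E15, E18 → −6.
Net charge = (+7) + (−6) = +1.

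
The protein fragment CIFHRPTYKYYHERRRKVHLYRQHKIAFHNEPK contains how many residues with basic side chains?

Lysine (K), arginine (R), and histidine (H) have basic, nitrogen-containing side chains.
Matching residues: H4, R5, K9, H12, R14, R15, R16, K17, H19, R22, H24, K25, H29, K33.

14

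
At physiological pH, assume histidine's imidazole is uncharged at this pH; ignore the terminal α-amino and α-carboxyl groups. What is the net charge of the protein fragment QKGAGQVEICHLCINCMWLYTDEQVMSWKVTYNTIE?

At pH ~7.4 the Lys and Arg side chains are protonated (+1), the Asp and Glu side chains are deprotonated (−1), and with His taken as neutral all other side chains carry no charge.
Positive (K, R): K2, K29 → +2.
Negative (D, E): E8, D22, E23, E36 → −4.
Net charge = (+2) + (−4) = −2.

-2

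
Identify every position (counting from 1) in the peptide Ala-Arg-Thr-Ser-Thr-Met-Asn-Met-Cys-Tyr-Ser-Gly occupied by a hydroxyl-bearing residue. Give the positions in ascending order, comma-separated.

Matching residues: Thr3, Ser4, Thr5, Tyr10, Ser11.

3, 4, 5, 10, 11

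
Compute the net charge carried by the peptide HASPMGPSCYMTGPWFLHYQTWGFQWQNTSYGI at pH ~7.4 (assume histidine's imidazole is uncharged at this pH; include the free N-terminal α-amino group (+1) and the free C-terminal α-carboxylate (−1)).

Near pH 7.4, K and R contribute +1 each, D and E contribute −1 each, and every other side chain (His included, as stated) is uncharged.
Positive (K, R): none → +0.
Negative (D, E): none → −0.
The N-terminus (+1) and C-terminus (−1) cancel.
Net charge = (+0) + (−0) = 0.

0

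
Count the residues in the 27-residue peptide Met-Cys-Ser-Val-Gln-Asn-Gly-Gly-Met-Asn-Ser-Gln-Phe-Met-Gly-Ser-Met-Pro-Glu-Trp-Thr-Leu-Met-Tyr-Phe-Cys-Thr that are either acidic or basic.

1

Acidic: D, E. Basic: H, K, R.
Acidic residues here: Glu19 (1).
Basic residues here: none (0).
The two groups share no amino acid, so total = 1 + 0 = 1.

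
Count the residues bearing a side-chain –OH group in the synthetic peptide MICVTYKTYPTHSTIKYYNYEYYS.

13

The –OH-bearing residues are Ser, Thr (aliphatic alcohols), and Tyr (phenol).
Matching residues: T5, Y6, T8, Y9, T11, S13, T14, Y17, Y18, Y20, Y22, Y23, S24.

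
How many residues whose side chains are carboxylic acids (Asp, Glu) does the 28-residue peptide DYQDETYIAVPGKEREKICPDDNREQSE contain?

9

Matching residues: D1, D4, E5, E14, E16, D21, D22, E25, E28.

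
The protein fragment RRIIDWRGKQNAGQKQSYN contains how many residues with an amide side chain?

5

Only N (asparagine) and Q (glutamine) carry a side-chain carboxamide.
Matching residues: Q10, N11, Q14, Q16, N19.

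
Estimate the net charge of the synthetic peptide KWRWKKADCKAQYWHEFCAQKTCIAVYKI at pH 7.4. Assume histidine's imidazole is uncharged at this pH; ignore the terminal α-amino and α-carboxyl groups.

The side chains ionized at physiological pH are Lys/Arg (+1) and Asp/Glu (−1); with His treated as neutral, nothing else contributes.
Positive (K, R): K1, R3, K5, K6, K10, K21, K28 → +7.
Negative (D, E): D8, E16 → −2.
Net charge = (+7) + (−2) = +5.

+5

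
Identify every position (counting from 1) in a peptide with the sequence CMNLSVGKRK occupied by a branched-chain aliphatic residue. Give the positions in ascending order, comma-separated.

4, 6

V, L, and I make up the branched-chain aliphatic group.
Matching residues: L4, V6.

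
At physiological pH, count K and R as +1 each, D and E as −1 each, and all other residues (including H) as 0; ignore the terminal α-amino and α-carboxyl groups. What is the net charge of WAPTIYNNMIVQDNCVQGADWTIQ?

Positive (K, R): none → +0.
Negative (D, E): D13, D20 → −2.
Net charge = (+0) + (−2) = −2.

-2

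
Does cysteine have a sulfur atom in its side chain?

Yes

Only Cys (C) and Met (M) have a sulfur atom in the side chain.
Cysteine is in this group.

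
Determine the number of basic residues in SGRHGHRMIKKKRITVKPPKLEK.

K, R, and H are the three residues with basic side chains (ε-amine, guanidinium, and imidazole respectively).
Matching residues: R3, H4, H6, R7, K10, K11, K12, R13, K17, K20, K23.

11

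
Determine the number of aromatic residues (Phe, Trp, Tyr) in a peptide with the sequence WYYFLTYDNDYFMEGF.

8

Matching residues: W1, Y2, Y3, F4, Y7, Y11, F12, F16.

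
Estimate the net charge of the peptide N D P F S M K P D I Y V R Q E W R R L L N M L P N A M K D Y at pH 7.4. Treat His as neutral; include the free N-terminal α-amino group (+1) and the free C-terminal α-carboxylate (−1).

Near pH 7.4, K and R contribute +1 each, D and E contribute −1 each, and every other side chain (His included, as stated) is uncharged.
Positive (K, R): K7, R13, R17, R18, K28 → +5.
Negative (D, E): D2, D9, E15, D29 → −4.
The N-terminus (+1) and C-terminus (−1) cancel.
Net charge = (+5) + (−4) = +1.

+1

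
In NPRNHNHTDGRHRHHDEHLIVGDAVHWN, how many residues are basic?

K, R, and H are the three residues with basic side chains (ε-amine, guanidinium, and imidazole respectively).
Matching residues: R3, H5, H7, R11, H12, R13, H14, H15, H18, H26.

10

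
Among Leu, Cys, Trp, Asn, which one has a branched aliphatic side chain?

The BCAAs are Val, Leu, and Ile — aliphatic side chains with a branch point.
Of the listed options, only Leu belongs to this group.

Leu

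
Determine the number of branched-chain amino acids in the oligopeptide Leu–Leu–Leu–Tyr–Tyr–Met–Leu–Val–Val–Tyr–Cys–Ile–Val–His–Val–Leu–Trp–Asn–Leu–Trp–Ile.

12

Valine (V), leucine (L), and isoleucine (I) are the branched-chain amino acids.
Matching residues: Leu1, Leu2, Leu3, Leu7, Val8, Val9, Ile12, Val13, Val15, Leu16, Leu19, Ile21.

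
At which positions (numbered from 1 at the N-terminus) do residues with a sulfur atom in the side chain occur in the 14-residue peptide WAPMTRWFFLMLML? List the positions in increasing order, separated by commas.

Only Cys (C) and Met (M) have a sulfur atom in the side chain.
Matching residues: M4, M11, M13.

4, 11, 13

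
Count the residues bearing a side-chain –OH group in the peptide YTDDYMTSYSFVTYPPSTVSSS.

14

The –OH-bearing residues are Ser, Thr (aliphatic alcohols), and Tyr (phenol).
Matching residues: Y1, T2, Y5, T7, S8, Y9, S10, T13, Y14, S17, T18, S20, S21, S22.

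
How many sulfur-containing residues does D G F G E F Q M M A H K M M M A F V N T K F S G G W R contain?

5

Cysteine (C, thiol) and methionine (M, thioether) are the two sulfur-containing amino acids.
Matching residues: M8, M9, M13, M14, M15.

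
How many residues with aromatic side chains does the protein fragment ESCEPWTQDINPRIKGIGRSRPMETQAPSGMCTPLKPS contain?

Phenylalanine (F), tryptophan (W), and tyrosine (Y) have aromatic ring side chains.
Matching residues: W6.

1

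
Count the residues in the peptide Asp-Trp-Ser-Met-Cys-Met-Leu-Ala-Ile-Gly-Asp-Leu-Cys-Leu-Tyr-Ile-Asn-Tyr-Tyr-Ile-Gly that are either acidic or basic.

Acidic: D, E. Basic: H, K, R.
Acidic residues here: Asp1, Asp11 (2).
Basic residues here: none (0).
The two groups share no amino acid, so total = 2 + 0 = 2.

2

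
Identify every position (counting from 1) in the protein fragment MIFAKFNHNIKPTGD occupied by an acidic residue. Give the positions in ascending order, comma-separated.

The acidic residues are Asp (D) and Glu (E), whose side chains end in a carboxylate group.
Matching residues: D15.

15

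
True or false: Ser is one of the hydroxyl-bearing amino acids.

True

The –OH-bearing residues are Ser, Thr (aliphatic alcohols), and Tyr (phenol).
Serine is in this group.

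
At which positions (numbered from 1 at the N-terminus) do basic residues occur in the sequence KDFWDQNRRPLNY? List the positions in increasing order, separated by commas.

1, 8, 9

K, R, and H are the three residues with basic side chains (ε-amine, guanidinium, and imidazole respectively).
Matching residues: K1, R8, R9.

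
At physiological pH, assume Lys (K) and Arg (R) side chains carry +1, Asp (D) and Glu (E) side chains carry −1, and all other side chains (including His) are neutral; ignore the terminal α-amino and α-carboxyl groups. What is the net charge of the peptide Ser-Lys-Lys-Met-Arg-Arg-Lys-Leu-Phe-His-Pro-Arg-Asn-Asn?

+6

Positive (K, R): Lys2, Lys3, Arg5, Arg6, Lys7, Arg12 → +6.
Negative (D, E): none → −0.
Net charge = (+6) + (−0) = +6.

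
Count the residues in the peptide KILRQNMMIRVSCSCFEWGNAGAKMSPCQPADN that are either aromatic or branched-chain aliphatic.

Aromatic: F, W, Y. Branched-chain aliphatic: I, L, V.
Aromatic residues here: F16, W18 (2).
Branched-chain aliphatic residues here: I2, L3, I9, V11 (4).
The two groups share no amino acid, so total = 2 + 4 = 6.

6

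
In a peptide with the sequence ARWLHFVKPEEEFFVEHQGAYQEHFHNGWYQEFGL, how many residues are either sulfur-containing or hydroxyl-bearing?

2

Sulfur-containing: C, M. Hydroxyl-bearing: S, T, Y.
Sulfur-containing residues here: none (0).
Hydroxyl-bearing residues here: Y21, Y30 (2).
The two groups share no amino acid, so total = 0 + 2 = 2.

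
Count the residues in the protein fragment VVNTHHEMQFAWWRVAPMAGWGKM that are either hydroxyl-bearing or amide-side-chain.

Hydroxyl-bearing: S, T, Y. Amide-side-chain: N, Q.
Hydroxyl-bearing residues here: T4 (1).
Amide-side-chain residues here: N3, Q9 (2).
The two groups share no amino acid, so total = 1 + 2 = 3.

3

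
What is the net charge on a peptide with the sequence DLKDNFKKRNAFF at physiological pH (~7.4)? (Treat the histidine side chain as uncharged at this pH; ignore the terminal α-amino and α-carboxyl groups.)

Near pH 7.4, K and R contribute +1 each, D and E contribute −1 each, and every other side chain (His included, as stated) is uncharged.
Positive (K, R): K3, K7, K8, R9 → +4.
Negative (D, E): D1, D4 → −2.
Net charge = (+4) + (−2) = +2.

+2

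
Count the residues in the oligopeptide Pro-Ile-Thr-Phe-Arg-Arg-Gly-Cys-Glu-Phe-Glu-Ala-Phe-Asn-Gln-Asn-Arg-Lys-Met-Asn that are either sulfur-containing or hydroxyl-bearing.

3

Sulfur-containing: C, M. Hydroxyl-bearing: S, T, Y.
Sulfur-containing residues here: Cys8, Met19 (2).
Hydroxyl-bearing residues here: Thr3 (1).
The two groups share no amino acid, so total = 2 + 1 = 3.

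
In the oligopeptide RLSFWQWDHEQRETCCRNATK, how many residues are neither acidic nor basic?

13

Acidic: D, E. Basic: K, R, H. All other residues are neither.
Matching residues: L2, S3, F4, W5, Q6, W7, Q11, T14, C15, C16, N18, A19, T20.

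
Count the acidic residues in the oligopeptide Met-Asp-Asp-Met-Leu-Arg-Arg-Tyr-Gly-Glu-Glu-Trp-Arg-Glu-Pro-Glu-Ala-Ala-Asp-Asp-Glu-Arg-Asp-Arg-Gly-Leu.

10

Aspartate (D) and glutamate (E) have carboxylic-acid side chains and are the acidic amino acids.
Matching residues: Asp2, Asp3, Glu10, Glu11, Glu14, Glu16, Asp19, Asp20, Glu21, Asp23.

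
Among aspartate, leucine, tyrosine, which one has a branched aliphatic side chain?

leucine

Valine (V), leucine (L), and isoleucine (I) are the branched-chain amino acids.
Of the listed options, only leucine belongs to this group.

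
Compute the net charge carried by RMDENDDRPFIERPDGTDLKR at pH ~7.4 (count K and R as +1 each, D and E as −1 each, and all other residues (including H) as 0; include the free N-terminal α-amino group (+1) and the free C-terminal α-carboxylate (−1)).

-2

Positive (K, R): R1, R8, R13, K20, R21 → +5.
Negative (D, E): D3, E4, D6, D7, E12, D15, D18 → −7.
The N-terminus (+1) and C-terminus (−1) cancel.
Net charge = (+5) + (−7) = −2.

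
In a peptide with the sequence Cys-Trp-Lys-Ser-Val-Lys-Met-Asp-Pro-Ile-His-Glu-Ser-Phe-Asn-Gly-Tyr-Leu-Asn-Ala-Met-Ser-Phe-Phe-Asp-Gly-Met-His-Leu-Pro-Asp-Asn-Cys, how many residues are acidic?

Only D (aspartate) and E (glutamate) carry a side-chain carboxylic acid.
Matching residues: Asp8, Glu12, Asp25, Asp31.

4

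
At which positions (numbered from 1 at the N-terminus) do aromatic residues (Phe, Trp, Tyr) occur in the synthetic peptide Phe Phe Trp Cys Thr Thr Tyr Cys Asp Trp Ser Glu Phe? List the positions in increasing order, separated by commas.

1, 2, 3, 7, 10, 13

Matching residues: Phe1, Phe2, Trp3, Tyr7, Trp10, Phe13.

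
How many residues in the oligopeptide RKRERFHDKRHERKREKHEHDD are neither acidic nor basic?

Acidic: D, E. Basic: K, R, H. All other residues are neither.
Matching residues: F6.

1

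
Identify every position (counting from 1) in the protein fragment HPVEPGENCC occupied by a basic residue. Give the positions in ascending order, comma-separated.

Matching residues: H1.

1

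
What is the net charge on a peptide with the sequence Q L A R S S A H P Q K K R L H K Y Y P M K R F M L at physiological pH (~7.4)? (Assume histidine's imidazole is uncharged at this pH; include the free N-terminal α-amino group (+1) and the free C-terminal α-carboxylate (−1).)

+7

At pH ~7.4 the Lys and Arg side chains are protonated (+1), the Asp and Glu side chains are deprotonated (−1), and with His taken as neutral all other side chains carry no charge.
Positive (K, R): R4, K11, K12, R13, K16, K21, R22 → +7.
Negative (D, E): none → −0.
The N-terminus (+1) and C-terminus (−1) cancel.
Net charge = (+7) + (−0) = +7.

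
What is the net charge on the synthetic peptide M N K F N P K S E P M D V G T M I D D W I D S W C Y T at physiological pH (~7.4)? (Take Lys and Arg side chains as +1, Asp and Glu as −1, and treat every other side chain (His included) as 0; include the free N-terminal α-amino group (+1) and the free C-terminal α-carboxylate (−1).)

-3

Positive (K, R): K3, K7 → +2.
Negative (D, E): E9, D12, D18, D19, D22 → −5.
The N-terminus (+1) and C-terminus (−1) cancel.
Net charge = (+2) + (−5) = −3.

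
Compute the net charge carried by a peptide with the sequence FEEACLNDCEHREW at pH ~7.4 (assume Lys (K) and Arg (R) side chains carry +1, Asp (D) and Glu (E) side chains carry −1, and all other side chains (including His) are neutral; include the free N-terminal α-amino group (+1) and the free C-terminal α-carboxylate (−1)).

-4

Positive (K, R): R12 → +1.
Negative (D, E): E2, E3, D8, E10, E13 → −5.
The N-terminus (+1) and C-terminus (−1) cancel.
Net charge = (+1) + (−5) = −4.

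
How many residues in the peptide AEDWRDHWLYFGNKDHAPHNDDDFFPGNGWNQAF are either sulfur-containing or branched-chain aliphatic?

Sulfur-containing: C, M. Branched-chain aliphatic: I, L, V.
Sulfur-containing residues here: none (0).
Branched-chain aliphatic residues here: L9 (1).
The two groups share no amino acid, so total = 0 + 1 = 1.

1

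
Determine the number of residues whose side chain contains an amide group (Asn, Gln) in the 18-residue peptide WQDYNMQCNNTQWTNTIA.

7

Matching residues: Q2, N5, Q7, N9, N10, Q12, N15.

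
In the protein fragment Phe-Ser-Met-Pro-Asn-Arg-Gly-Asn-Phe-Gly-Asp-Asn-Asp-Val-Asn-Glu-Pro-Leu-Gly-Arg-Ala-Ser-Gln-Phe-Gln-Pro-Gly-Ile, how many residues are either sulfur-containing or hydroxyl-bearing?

3

Sulfur-containing: C, M. Hydroxyl-bearing: S, T, Y.
Sulfur-containing residues here: Met3 (1).
Hydroxyl-bearing residues here: Ser2, Ser22 (2).
The two groups share no amino acid, so total = 1 + 2 = 3.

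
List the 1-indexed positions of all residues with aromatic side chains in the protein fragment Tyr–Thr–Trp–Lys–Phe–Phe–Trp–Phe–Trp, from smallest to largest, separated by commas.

The aromatic amino acids are Phe (F, benzyl), Trp (W, indole), and Tyr (Y, phenol).
Matching residues: Tyr1, Trp3, Phe5, Phe6, Trp7, Phe8, Trp9.

1, 3, 5, 6, 7, 8, 9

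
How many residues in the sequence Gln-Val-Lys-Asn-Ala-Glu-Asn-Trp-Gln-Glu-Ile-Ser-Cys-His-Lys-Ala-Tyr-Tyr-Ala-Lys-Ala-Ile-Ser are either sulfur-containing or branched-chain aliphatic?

Sulfur-containing: C, M. Branched-chain aliphatic: I, L, V.
Sulfur-containing residues here: Cys13 (1).
Branched-chain aliphatic residues here: Val2, Ile11, Ile22 (3).
The two groups share no amino acid, so total = 1 + 3 = 4.

4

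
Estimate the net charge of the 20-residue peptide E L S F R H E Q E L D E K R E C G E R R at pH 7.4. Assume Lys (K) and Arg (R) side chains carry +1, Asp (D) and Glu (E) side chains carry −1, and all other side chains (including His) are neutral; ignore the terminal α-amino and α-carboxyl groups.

-2

Positive (K, R): R5, K13, R14, R19, R20 → +5.
Negative (D, E): E1, E7, E9, D11, E12, E15, E18 → −7.
Net charge = (+5) + (−7) = −2.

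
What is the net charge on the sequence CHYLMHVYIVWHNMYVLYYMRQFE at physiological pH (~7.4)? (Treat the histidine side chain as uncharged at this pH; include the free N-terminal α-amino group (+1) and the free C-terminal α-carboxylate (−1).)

The side chains ionized at physiological pH are Lys/Arg (+1) and Asp/Glu (−1); with His treated as neutral, nothing else contributes.
Positive (K, R): R21 → +1.
Negative (D, E): E24 → −1.
The N-terminus (+1) and C-terminus (−1) cancel.
Net charge = (+1) + (−1) = 0.

0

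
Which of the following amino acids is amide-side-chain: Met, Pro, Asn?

The amide-side-chain residues are Asn (N) and Gln (Q).
Of the listed options, only Asn belongs to this group.

Asn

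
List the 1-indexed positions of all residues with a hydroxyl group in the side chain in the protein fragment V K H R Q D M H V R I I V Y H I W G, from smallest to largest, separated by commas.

Serine (S), threonine (T), and tyrosine (Y) each carry a hydroxyl group on the side chain.
Matching residues: Y14.

14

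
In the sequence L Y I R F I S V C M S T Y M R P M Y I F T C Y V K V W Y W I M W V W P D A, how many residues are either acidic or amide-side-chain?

1

Acidic: D, E. Amide-side-chain: N, Q.
Acidic residues here: D36 (1).
Amide-side-chain residues here: none (0).
The two groups share no amino acid, so total = 1 + 0 = 1.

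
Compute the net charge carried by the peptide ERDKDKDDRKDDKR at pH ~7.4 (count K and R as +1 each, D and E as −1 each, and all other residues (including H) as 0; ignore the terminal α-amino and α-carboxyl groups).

Positive (K, R): R2, K4, K6, R9, K10, K13, R14 → +7.
Negative (D, E): E1, D3, D5, D7, D8, D11, D12 → −7.
Net charge = (+7) + (−7) = 0.

0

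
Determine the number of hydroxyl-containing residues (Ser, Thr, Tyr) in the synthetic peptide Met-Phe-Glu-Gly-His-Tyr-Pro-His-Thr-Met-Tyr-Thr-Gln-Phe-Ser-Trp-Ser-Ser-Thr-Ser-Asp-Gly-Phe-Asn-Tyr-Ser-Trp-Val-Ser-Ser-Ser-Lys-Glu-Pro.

14

Matching residues: Tyr6, Thr9, Tyr11, Thr12, Ser15, Ser17, Ser18, Thr19, Ser20, Tyr25, Ser26, Ser29, Ser30, Ser31.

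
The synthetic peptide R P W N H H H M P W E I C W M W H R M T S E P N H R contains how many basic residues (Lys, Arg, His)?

8

Matching residues: R1, H5, H6, H7, H17, R18, H25, R26.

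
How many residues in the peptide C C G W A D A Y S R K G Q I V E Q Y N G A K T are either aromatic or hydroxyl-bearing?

5

Aromatic: F, W, Y. Hydroxyl-bearing: S, T, Y.
Aromatic residues here: W4, Y8, Y18 (3).
Hydroxyl-bearing residues here: Y8, S9, Y18, T23 (4).
Y is in both groups, so the 2 Y residues must not be double-counted.
Total = 3 + 4 − 2 = 5.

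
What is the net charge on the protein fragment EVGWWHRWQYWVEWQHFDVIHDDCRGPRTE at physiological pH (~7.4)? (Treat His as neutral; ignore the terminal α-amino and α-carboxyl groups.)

-3

The side chains ionized at physiological pH are Lys/Arg (+1) and Asp/Glu (−1); with His treated as neutral, nothing else contributes.
Positive (K, R): R7, R25, R28 → +3.
Negative (D, E): E1, E13, D18, D22, D23, E30 → −6.
Net charge = (+3) + (−6) = −3.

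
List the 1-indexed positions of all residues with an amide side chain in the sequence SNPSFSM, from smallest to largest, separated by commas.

Only N (asparagine) and Q (glutamine) carry a side-chain carboxamide.
Matching residues: N2.

2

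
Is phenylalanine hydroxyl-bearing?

The –OH-bearing residues are Ser, Thr (aliphatic alcohols), and Tyr (phenol).
Phenylalanine is not in this group.

No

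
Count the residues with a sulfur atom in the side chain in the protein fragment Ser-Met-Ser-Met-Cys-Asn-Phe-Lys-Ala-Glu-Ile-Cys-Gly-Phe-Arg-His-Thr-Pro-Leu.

4

The sulfur-bearing residues are cysteine (–SH) and methionine (–S–CH₃).
Matching residues: Met2, Met4, Cys5, Cys12.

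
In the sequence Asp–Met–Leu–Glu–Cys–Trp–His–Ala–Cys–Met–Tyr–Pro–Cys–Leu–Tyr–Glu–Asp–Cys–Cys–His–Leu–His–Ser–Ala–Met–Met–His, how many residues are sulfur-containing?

Only Cys (C) and Met (M) have a sulfur atom in the side chain.
Matching residues: Met2, Cys5, Cys9, Met10, Cys13, Cys18, Cys19, Met25, Met26.

9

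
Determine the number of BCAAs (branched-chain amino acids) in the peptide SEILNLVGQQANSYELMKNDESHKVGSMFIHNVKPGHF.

8

V, L, and I make up the branched-chain aliphatic group.
Matching residues: I3, L4, L6, V7, L16, V25, I30, V33.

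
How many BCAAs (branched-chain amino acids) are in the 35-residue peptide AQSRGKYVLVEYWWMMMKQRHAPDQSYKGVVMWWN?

The BCAAs are Val, Leu, and Ile — aliphatic side chains with a branch point.
Matching residues: V8, L9, V10, V30, V31.

5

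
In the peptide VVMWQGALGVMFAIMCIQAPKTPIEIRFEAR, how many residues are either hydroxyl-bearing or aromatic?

4

Hydroxyl-bearing: S, T, Y. Aromatic: F, W, Y.
Hydroxyl-bearing residues here: T22 (1).
Aromatic residues here: W4, F12, F28 (3).
(Y belongs to both groups, but none appear in this sequence.) Total = 1 + 3 = 4.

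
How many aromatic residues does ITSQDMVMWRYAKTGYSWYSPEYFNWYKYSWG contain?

11

Phenylalanine (F), tryptophan (W), and tyrosine (Y) have aromatic ring side chains.
Matching residues: W9, Y11, Y16, W18, Y19, Y23, F24, W26, Y27, Y29, W31.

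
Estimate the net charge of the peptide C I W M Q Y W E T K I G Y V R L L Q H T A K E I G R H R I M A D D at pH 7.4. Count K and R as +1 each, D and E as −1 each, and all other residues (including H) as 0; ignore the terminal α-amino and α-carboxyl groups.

Positive (K, R): K10, R15, K22, R26, R28 → +5.
Negative (D, E): E8, E23, D32, D33 → −4.
Net charge = (+5) + (−4) = +1.

+1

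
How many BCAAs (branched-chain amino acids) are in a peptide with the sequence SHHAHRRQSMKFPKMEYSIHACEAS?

1

V, L, and I make up the branched-chain aliphatic group.
Matching residues: I19.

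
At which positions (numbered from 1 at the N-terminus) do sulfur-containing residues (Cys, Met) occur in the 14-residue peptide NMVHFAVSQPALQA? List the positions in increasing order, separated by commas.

2

Matching residues: M2.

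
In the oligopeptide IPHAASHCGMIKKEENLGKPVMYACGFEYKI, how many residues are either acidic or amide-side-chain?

Acidic: D, E. Amide-side-chain: N, Q.
Acidic residues here: E14, E15, E28 (3).
Amide-side-chain residues here: N16 (1).
The two groups share no amino acid, so total = 3 + 1 = 4.

4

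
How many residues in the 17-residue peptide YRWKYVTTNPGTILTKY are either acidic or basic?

Acidic: D, E. Basic: H, K, R.
Acidic residues here: none (0).
Basic residues here: R2, K4, K16 (3).
The two groups share no amino acid, so total = 0 + 3 = 3.

3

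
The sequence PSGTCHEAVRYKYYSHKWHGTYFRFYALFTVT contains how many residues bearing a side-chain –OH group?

11

Serine (S), threonine (T), and tyrosine (Y) each carry a hydroxyl group on the side chain.
Matching residues: S2, T4, Y11, Y13, Y14, S15, T21, Y22, Y26, T30, T32.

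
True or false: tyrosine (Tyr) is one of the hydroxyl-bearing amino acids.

S, T, and Y are the three residues with a side-chain hydroxyl.
Tyrosine is in this group.

True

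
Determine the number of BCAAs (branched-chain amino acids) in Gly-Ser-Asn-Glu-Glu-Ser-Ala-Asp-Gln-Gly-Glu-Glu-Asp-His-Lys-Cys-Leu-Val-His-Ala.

The BCAAs are Val, Leu, and Ile — aliphatic side chains with a branch point.
Matching residues: Leu17, Val18.

2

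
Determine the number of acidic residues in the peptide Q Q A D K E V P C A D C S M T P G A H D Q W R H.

Aspartate (D) and glutamate (E) have carboxylic-acid side chains and are the acidic amino acids.
Matching residues: D4, E6, D11, D20.

4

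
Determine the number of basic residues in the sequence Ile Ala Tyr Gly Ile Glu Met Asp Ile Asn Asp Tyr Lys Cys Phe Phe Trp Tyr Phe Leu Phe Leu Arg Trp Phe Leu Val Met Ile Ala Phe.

2

K, R, and H are the three residues with basic side chains (ε-amine, guanidinium, and imidazole respectively).
Matching residues: Lys13, Arg23.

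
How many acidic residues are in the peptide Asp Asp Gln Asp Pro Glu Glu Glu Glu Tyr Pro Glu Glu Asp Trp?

Aspartate (D) and glutamate (E) have carboxylic-acid side chains and are the acidic amino acids.
Matching residues: Asp1, Asp2, Asp4, Glu6, Glu7, Glu8, Glu9, Glu12, Glu13, Asp14.

10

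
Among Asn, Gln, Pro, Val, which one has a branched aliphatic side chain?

Val

V, L, and I make up the branched-chain aliphatic group.
Of the listed options, only Val belongs to this group.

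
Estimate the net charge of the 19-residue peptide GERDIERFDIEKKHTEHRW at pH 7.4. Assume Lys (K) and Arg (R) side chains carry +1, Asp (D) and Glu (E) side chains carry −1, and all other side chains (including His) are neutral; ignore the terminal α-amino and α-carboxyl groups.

-1

Positive (K, R): R3, R7, K12, K13, R18 → +5.
Negative (D, E): E2, D4, E6, D9, E11, E16 → −6.
Net charge = (+5) + (−6) = −1.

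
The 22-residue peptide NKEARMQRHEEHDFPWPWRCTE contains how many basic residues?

6

The basic amino acids are Lys (K), Arg (R), and His (H).
Matching residues: K2, R5, R8, H9, H12, R19.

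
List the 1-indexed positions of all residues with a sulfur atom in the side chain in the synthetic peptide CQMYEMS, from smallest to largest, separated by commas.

Only Cys (C) and Met (M) have a sulfur atom in the side chain.
Matching residues: C1, M3, M6.

1, 3, 6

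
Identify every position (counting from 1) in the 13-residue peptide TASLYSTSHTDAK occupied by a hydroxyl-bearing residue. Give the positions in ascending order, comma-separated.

1, 3, 5, 6, 7, 8, 10

The –OH-bearing residues are Ser, Thr (aliphatic alcohols), and Tyr (phenol).
Matching residues: T1, S3, Y5, S6, T7, S8, T10.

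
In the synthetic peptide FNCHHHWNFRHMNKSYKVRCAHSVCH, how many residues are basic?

10

Lysine (K), arginine (R), and histidine (H) have basic, nitrogen-containing side chains.
Matching residues: H4, H5, H6, R10, H11, K14, K17, R19, H22, H26.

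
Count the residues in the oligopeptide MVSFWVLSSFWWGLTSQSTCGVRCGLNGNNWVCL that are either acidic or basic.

Acidic: D, E. Basic: H, K, R.
Acidic residues here: none (0).
Basic residues here: R23 (1).
The two groups share no amino acid, so total = 0 + 1 = 1.

1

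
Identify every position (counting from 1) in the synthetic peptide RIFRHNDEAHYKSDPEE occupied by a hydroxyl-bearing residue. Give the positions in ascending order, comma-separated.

11, 13

Matching residues: Y11, S13.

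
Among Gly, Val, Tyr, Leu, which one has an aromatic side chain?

Phenylalanine (F), tryptophan (W), and tyrosine (Y) have aromatic ring side chains.
Of the listed options, only Tyr belongs to this group.

Tyr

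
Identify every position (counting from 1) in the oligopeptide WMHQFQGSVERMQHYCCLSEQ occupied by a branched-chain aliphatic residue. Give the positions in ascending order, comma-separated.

V, L, and I make up the branched-chain aliphatic group.
Matching residues: V9, L18.

9, 18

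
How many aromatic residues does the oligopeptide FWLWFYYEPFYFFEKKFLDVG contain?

Phenylalanine (F), tryptophan (W), and tyrosine (Y) have aromatic ring side chains.
Matching residues: F1, W2, W4, F5, Y6, Y7, F10, Y11, F12, F13, F17.

11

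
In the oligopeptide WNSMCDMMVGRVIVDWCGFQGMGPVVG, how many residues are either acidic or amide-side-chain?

Acidic: D, E. Amide-side-chain: N, Q.
Acidic residues here: D6, D15 (2).
Amide-side-chain residues here: N2, Q20 (2).
The two groups share no amino acid, so total = 2 + 2 = 4.

4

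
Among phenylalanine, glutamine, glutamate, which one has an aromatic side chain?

F, W, and Y each carry an aromatic ring on the side chain.
Of the listed options, only phenylalanine belongs to this group.

phenylalanine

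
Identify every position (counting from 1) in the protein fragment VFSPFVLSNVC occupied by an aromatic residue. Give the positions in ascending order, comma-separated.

2, 5

Matching residues: F2, F5.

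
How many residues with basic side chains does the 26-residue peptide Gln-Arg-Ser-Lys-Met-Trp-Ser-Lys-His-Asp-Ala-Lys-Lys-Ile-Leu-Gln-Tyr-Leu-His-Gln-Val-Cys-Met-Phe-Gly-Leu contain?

K, R, and H are the three residues with basic side chains (ε-amine, guanidinium, and imidazole respectively).
Matching residues: Arg2, Lys4, Lys8, His9, Lys12, Lys13, His19.

7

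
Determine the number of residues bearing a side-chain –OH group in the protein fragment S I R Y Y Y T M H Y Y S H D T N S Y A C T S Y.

Serine (S), threonine (T), and tyrosine (Y) each carry a hydroxyl group on the side chain.
Matching residues: S1, Y4, Y5, Y6, T7, Y10, Y11, S12, T15, S17, Y18, T21, S22, Y23.

14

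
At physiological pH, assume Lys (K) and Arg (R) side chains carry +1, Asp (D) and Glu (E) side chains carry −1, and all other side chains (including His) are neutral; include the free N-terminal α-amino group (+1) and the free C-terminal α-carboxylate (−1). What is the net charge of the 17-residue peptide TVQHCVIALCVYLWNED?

Positive (K, R): none → +0.
Negative (D, E): E16, D17 → −2.
The N-terminus (+1) and C-terminus (−1) cancel.
Net charge = (+0) + (−2) = −2.

-2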